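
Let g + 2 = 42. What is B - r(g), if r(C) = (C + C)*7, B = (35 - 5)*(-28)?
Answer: -1400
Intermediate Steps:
g = 40 (g = -2 + 42 = 40)
B = -840 (B = 30*(-28) = -840)
r(C) = 14*C (r(C) = (2*C)*7 = 14*C)
B - r(g) = -840 - 14*40 = -840 - 1*560 = -840 - 560 = -1400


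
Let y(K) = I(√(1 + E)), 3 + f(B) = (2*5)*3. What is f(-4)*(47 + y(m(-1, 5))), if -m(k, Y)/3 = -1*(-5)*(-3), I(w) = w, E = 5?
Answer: 1269 + 27*√6 ≈ 1335.1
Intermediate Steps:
f(B) = 27 (f(B) = -3 + (2*5)*3 = -3 + 10*3 = -3 + 30 = 27)
m(k, Y) = 45 (m(k, Y) = -3*(-1*(-5))*(-3) = -15*(-3) = -3*(-15) = 45)
y(K) = √6 (y(K) = √(1 + 5) = √6)
f(-4)*(47 + y(m(-1, 5))) = 27*(47 + √6) = 1269 + 27*√6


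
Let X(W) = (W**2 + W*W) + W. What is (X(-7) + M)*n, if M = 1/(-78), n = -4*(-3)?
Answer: 14194/13 ≈ 1091.8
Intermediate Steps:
n = 12
X(W) = W + 2*W**2 (X(W) = (W**2 + W**2) + W = 2*W**2 + W = W + 2*W**2)
M = -1/78 ≈ -0.012821
(X(-7) + M)*n = (-7*(1 + 2*(-7)) - 1/78)*12 = (-7*(1 - 14) - 1/78)*12 = (-7*(-13) - 1/78)*12 = (91 - 1/78)*12 = (7097/78)*12 = 14194/13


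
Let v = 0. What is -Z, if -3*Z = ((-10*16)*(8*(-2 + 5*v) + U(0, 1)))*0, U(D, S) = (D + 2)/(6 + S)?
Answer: 0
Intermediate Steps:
U(D, S) = (2 + D)/(6 + S)
Z = 0 (Z = -(-10*16)*(8*(-2 + 5*0) + (2 + 0)/(6 + 1))*0/3 = -(-160*(8*(-2 + 0) + 2/7))*0/3 = -(-160*(8*(-2) + (⅐)*2))*0/3 = -(-160*(-16 + 2/7))*0/3 = -(-160*(-110/7))*0/3 = -17600*0/21 = -⅓*0 = 0)
-Z = -1*0 = 0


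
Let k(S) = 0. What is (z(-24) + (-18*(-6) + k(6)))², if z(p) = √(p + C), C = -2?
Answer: (108 + I*√26)² ≈ 11638.0 + 1101.4*I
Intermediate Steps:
z(p) = √(-2 + p) (z(p) = √(p - 2) = √(-2 + p))
(z(-24) + (-18*(-6) + k(6)))² = (√(-2 - 24) + (-18*(-6) + 0))² = (√(-26) + (108 + 0))² = (I*√26 + 108)² = (108 + I*√26)²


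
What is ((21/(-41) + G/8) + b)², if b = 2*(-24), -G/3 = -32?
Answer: 2241009/1681 ≈ 1333.1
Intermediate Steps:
G = 96 (G = -3*(-32) = 96)
b = -48
((21/(-41) + G/8) + b)² = ((21/(-41) + 96/8) - 48)² = ((21*(-1/41) + 96*(⅛)) - 48)² = ((-21/41 + 12) - 48)² = (471/41 - 48)² = (-1497/41)² = 2241009/1681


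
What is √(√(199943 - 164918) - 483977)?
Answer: √(-483977 + 5*√1401) ≈ 695.55*I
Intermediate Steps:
√(√(199943 - 164918) - 483977) = √(√35025 - 483977) = √(5*√1401 - 483977) = √(-483977 + 5*√1401)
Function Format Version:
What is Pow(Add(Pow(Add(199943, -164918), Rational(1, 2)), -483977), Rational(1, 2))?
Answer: Pow(Add(-483977, Mul(5, Pow(1401, Rational(1, 2)))), Rational(1, 2)) ≈ Mul(695.55, I)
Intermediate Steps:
Pow(Add(Pow(Add(199943, -164918), Rational(1, 2)), -483977), Rational(1, 2)) = Pow(Add(Pow(35025, Rational(1, 2)), -483977), Rational(1, 2)) = Pow(Add(Mul(5, Pow(1401, Rational(1, 2))), -483977), Rational(1, 2)) = Pow(Add(-483977, Mul(5, Pow(1401, Rational(1, 2)))), Rational(1, 2))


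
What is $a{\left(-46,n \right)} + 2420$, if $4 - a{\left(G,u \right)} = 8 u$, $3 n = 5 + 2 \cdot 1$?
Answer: $\frac{7216}{3} \approx 2405.3$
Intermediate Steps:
$n = \frac{7}{3}$ ($n = \frac{5 + 2 \cdot 1}{3} = \frac{5 + 2}{3} = \frac{1}{3} \cdot 7 = \frac{7}{3} \approx 2.3333$)
$a{\left(G,u \right)} = 4 - 8 u$
$a{\left(-46,n \right)} + 2420 = \left(4 - \frac{56}{3}\right) + 2420 = - \frac{44}{3} + 2420 = \frac{7216}{3}$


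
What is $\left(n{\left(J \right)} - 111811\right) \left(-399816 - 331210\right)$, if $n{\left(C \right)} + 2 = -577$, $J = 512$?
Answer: $82160012140$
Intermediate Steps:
$n{\left(C \right)} = -579$ ($n{\left(C \right)} = -2 - 577 = -579$)
$\left(n{\left(J \right)} - 111811\right) \left(-399816 - 331210\right) = \left(-579 - 111811\right) \left(-399816 - 331210\right) = \left(-112390\right) \left(-731026\right) = 82160012140$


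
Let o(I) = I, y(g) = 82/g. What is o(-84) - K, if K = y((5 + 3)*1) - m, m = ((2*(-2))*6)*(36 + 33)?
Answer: -7001/4 ≈ -1750.3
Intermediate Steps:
m = -1656 (m = -4*6*69 = -24*69 = -1656)
K = 6665/4 (K = 82/(((5 + 3)*1)) - 1*(-1656) = 82/((8*1)) + 1656 = 82/8 + 1656 = 82*(1/8) + 1656 = 41/4 + 1656 = 6665/4 ≈ 1666.3)
o(-84) - K = -84 - 1*6665/4 = -84 - 6665/4 = -7001/4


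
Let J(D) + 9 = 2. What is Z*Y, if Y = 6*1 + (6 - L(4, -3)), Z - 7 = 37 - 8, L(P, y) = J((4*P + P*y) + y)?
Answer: 684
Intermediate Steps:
J(D) = -7 (J(D) = -9 + 2 = -7)
L(P, y) = -7
Z = 36 (Z = 7 + (37 - 8) = 7 + 29 = 36)
Y = 19 (Y = 6*1 + (6 - 1*(-7)) = 6 + (6 + 7) = 6 + 13 = 19)
Z*Y = 36*19 = 684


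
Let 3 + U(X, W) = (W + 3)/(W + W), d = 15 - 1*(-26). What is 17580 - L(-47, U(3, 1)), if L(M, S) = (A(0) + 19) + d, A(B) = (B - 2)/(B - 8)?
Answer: 70079/4 ≈ 17520.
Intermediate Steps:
d = 41 (d = 15 + 26 = 41)
A(B) = (-2 + B)/(-8 + B)
U(X, W) = -3 + (3 + W)/(2*W) (U(X, W) = -3 + (W + 3)/(W + W) = -3 + (3 + W)/((2*W)) = -3 + (3 + W)*(1/(2*W)) = -3 + (3 + W)/(2*W))
L(M, S) = 241/4 (L(M, S) = ((-2 + 0)/(-8 + 0) + 19) + 41 = (-2/(-8) + 19) + 41 = (-1/8*(-2) + 19) + 41 = (1/4 + 19) + 41 = 77/4 + 41 = 241/4)
17580 - L(-47, U(3, 1)) = 17580 - 1*241/4 = 17580 - 241/4 = 70079/4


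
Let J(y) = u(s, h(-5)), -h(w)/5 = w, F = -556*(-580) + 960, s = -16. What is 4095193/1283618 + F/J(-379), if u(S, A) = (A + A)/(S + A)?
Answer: 373676541293/6418090 ≈ 58222.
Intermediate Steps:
F = 323440 (F = 322480 + 960 = 323440)
h(w) = -5*w
u(S, A) = 2*A/(A + S) (u(S, A) = (2*A)/(A + S) = 2*A/(A + S))
J(y) = 50/9 (J(y) = 2*(-5*(-5))/(-5*(-5) - 16) = 2*25/(25 - 16) = 2*25/9 = 2*25*(⅑) = 50/9)
4095193/1283618 + F/J(-379) = 4095193/1283618 + 323440/(50/9) = 4095193*(1/1283618) + 323440*(9/50) = 4095193/1283618 + 291096/5 = 373676541293/6418090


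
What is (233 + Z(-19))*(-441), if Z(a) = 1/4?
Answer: -411453/4 ≈ -1.0286e+5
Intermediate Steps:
Z(a) = ¼
(233 + Z(-19))*(-441) = (233 + ¼)*(-441) = (933/4)*(-441) = -411453/4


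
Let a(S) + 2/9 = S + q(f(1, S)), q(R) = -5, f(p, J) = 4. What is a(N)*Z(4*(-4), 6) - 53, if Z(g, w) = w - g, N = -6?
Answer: -2699/9 ≈ -299.89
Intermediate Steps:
a(S) = -47/9 + S (a(S) = -2/9 + (S - 5) = -2/9 + (-5 + S) = -47/9 + S)
a(N)*Z(4*(-4), 6) - 53 = (-47/9 - 6)*(6 - 4*(-4)) - 53 = -101*(6 - 1*(-16))/9 - 53 = -101*(6 + 16)/9 - 53 = -101/9*22 - 53 = -2222/9 - 53 = -2699/9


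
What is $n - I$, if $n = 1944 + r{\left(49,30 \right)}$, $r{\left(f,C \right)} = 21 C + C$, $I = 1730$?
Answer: $874$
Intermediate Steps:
$r{\left(f,C \right)} = 22 C$
$n = 2604$ ($n = 1944 + 22 \cdot 30 = 1944 + 660 = 2604$)
$n - I = 2604 - 1730 = 874$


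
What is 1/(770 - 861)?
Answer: -1/91 ≈ -0.010989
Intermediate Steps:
1/(770 - 861) = 1/(-91) = -1/91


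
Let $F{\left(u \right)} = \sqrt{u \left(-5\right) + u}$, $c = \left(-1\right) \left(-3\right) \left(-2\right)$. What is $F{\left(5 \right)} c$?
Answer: $- 12 i \sqrt{5} \approx - 26.833 i$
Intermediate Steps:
$c = -6$ ($c = 3 \left(-2\right) = -6$)
$F{\left(u \right)} = 2 \sqrt{- u}$ ($F{\left(u \right)} = \sqrt{- 5 u + u} = \sqrt{- 4 u} = 2 \sqrt{- u}$)
$F{\left(5 \right)} c = 2 \sqrt{\left(-1\right) 5} \left(-6\right) = 2 \sqrt{-5} \left(-6\right) = 2 i \sqrt{5} \left(-6\right) = - 12 i \sqrt{5}$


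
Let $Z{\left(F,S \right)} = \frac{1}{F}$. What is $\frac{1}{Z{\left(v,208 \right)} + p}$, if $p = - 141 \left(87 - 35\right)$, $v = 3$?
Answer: $- \frac{3}{21995} \approx -0.00013639$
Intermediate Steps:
$p = -7332$ ($p = \left(-141\right) 52 = -7332$)
$\frac{1}{Z{\left(v,208 \right)} + p} = \frac{1}{\frac{1}{3} - 7332} = \frac{1}{- \frac{21995}{3}} = - \frac{3}{21995}$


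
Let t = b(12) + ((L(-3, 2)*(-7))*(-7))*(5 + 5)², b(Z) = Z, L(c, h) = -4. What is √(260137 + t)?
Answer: √240549 ≈ 490.46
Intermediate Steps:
t = -19588 (t = 12 + (-4*(-7)*(-7))*(5 + 5)² = 12 + (28*(-7))*10² = 12 - 196*100 = 12 - 19600 = -19588)
√(260137 + t) = √(260137 - 19588) = √240549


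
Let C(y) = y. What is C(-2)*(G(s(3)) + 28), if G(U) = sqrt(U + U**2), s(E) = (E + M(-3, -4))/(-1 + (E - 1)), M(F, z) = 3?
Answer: -56 - 2*sqrt(42) ≈ -68.961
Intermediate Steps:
s(E) = (3 + E)/(-2 + E) (s(E) = (E + 3)/(-1 + (E - 1)) = (3 + E)/(-1 + (-1 + E)) = (3 + E)/(-2 + E))
C(-2)*(G(s(3)) + 28) = -2*(sqrt(((3 + 3)/(-2 + 3))*(1 + (3 + 3)/(-2 + 3))) + 28) = -2*(sqrt((6/1)*(1 + 6/1)) + 28) = -2*(sqrt((1*6)*(1 + 1*6)) + 28) = -2*(sqrt(6*(1 + 6)) + 28) = -2*(sqrt(6*7) + 28) = -2*(sqrt(42) + 28) = -2*(28 + sqrt(42)) = -56 - 2*sqrt(42)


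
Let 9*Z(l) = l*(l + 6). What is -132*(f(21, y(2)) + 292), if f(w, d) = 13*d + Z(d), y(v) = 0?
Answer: -38544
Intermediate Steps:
Z(l) = l*(6 + l)/9 (Z(l) = (l*(l + 6))/9 = (l*(6 + l))/9 = l*(6 + l)/9)
f(w, d) = 13*d + d*(6 + d)/9
-132*(f(21, y(2)) + 292) = -132*((⅑)*0*(123 + 0) + 292) = -132*((⅑)*0*123 + 292) = -132*(0 + 292) = -132*292 = -38544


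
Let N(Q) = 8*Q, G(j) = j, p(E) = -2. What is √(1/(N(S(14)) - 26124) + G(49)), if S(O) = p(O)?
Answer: √8370413565/13070 ≈ 7.0000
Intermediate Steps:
S(O) = -2
√(1/(N(S(14)) - 26124) + G(49)) = √(1/(8*(-2) - 26124) + 49) = √(1/(-16 - 26124) + 49) = √(1/(-26140) + 49) = √(-1/26140 + 49) = √(1280859/26140) = √8370413565/13070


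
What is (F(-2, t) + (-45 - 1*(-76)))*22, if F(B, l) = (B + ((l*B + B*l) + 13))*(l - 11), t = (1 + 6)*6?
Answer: -106392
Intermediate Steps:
t = 42 (t = 7*6 = 42)
F(B, l) = (-11 + l)*(13 + B + 2*B*l) (F(B, l) = (B + ((B*l + B*l) + 13))*(-11 + l) = (B + (2*B*l + 13))*(-11 + l) = (B + (13 + 2*B*l))*(-11 + l) = (13 + B + 2*B*l)*(-11 + l) = (-11 + l)*(13 + B + 2*B*l))
(F(-2, t) + (-45 - 1*(-76)))*22 = ((-143 - 11*(-2) + 13*42 - 21*(-2)*42 + 2*(-2)*42**2) + (-45 - 1*(-76)))*22 = ((-143 + 22 + 546 + 1764 + 2*(-2)*1764) + (-45 + 76))*22 = ((-143 + 22 + 546 + 1764 - 7056) + 31)*22 = (-4867 + 31)*22 = -4836*22 = -106392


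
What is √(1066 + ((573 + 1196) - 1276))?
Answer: √1559 ≈ 39.484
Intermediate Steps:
√(1066 + ((573 + 1196) - 1276)) = √(1066 + (1769 - 1276)) = √(1066 + 493) = √1559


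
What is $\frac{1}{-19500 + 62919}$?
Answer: $\frac{1}{43419} \approx 2.3031 \cdot 10^{-5}$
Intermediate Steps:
$\frac{1}{-19500 + 62919} = \frac{1}{43419}$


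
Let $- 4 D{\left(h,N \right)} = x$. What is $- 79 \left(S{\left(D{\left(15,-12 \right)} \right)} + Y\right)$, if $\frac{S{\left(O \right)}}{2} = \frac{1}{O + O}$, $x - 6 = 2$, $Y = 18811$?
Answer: $- \frac{2972059}{2} \approx -1.486 \cdot 10^{6}$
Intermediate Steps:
$x = 8$ ($x = 6 + 2 = 8$)
$D{\left(h,N \right)} = -2$ ($D{\left(h,N \right)} = \left(- \frac{1}{4}\right) 8 = -2$)
$S{\left(O \right)} = \frac{1}{O}$ ($S{\left(O \right)} = \frac{2}{O + O} = \frac{2}{2 O} = 2 \frac{1}{2 O} = \frac{1}{O}$)
$- 79 \left(S{\left(D{\left(15,-12 \right)} \right)} + Y\right) = - 79 \left(\frac{1}{-2} + 18811\right) = - 79 \left(- \frac{1}{2} + 18811\right) = \left(-79\right) \frac{37621}{2} = - \frac{2972059}{2}$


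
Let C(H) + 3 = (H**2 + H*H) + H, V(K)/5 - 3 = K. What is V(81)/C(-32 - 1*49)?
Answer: 70/2173 ≈ 0.032214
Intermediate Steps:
V(K) = 15 + 5*K
C(H) = -3 + H + 2*H**2 (C(H) = -3 + ((H**2 + H*H) + H) = -3 + ((H**2 + H**2) + H) = -3 + (2*H**2 + H) = -3 + (H + 2*H**2) = -3 + H + 2*H**2)
V(81)/C(-32 - 1*49) = (15 + 5*81)/(-3 + (-32 - 1*49) + 2*(-32 - 1*49)**2) = (15 + 405)/(-3 + (-32 - 49) + 2*(-32 - 49)**2) = 420/(-3 - 81 + 2*(-81)**2) = 420/(-3 - 81 + 2*6561) = 420/(-3 - 81 + 13122) = 420/13038 = 420*(1/13038) = 70/2173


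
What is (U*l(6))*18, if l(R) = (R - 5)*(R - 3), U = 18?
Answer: 972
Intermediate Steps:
l(R) = (-5 + R)*(-3 + R)
(U*l(6))*18 = (18*(15 + 6**2 - 8*6))*18 = (18*(15 + 36 - 48))*18 = (18*3)*18 = 54*18 = 972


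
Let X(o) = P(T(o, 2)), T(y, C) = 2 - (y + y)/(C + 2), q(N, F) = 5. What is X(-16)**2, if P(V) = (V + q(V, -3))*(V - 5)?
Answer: 5625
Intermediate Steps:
T(y, C) = 2 - 2*y/(2 + C)
P(V) = (-5 + V)*(5 + V) (P(V) = (V + 5)*(V - 5) = (5 + V)*(-5 + V) = (-5 + V)*(5 + V))
X(o) = -25 + (2 - o/2)**2 (X(o) = -25 + (2*(2 + 2 - o)/(2 + 2))**2 = -25 + (2*(4 - o)/4)**2 = -25 + (2*(1/4)*(4 - o))**2 = -25 + (2 - o/2)**2)
X(-16)**2 = (-25 + (4 - 1*(-16))**2/4)**2 = (-25 + (4 + 16)**2/4)**2 = (-25 + (1/4)*20**2)**2 = (-25 + (1/4)*400)**2 = (-25 + 100)**2 = 75**2 = 5625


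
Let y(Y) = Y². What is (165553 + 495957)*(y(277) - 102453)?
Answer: -17016683240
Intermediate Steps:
(165553 + 495957)*(y(277) - 102453) = (165553 + 495957)*(277² - 102453) = 661510*(76729 - 102453) = 661510*(-25724) = -17016683240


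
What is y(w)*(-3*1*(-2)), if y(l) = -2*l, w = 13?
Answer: -156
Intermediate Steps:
y(w)*(-3*1*(-2)) = (-2*13)*(-3*1*(-2)) = -(-78)*(-2) = -26*6 = -156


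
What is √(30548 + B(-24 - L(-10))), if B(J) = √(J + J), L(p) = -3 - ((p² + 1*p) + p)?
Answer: √(30548 + √118) ≈ 174.81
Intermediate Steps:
L(p) = -3 - p² - 2*p (L(p) = -3 - ((p² + p) + p) = -3 - ((p + p²) + p) = -3 - (p² + 2*p) = -3 + (-p² - 2*p) = -3 - p² - 2*p)
B(J) = √2*√J (B(J) = √(2*J) = √2*√J)
√(30548 + B(-24 - L(-10))) = √(30548 + √2*√(-24 - (-3 - 1*(-10)² - 2*(-10)))) = √(30548 + √2*√(-24 - (-3 - 1*100 + 20))) = √(30548 + √2*√(-24 - (-3 - 100 + 20))) = √(30548 + √2*√(-24 - 1*(-83))) = √(30548 + √2*√(-24 + 83)) = √(30548 + √2*√59) = √(30548 + √118)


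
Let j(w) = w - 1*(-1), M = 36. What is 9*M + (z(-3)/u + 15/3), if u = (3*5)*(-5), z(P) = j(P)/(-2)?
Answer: 24674/75 ≈ 328.99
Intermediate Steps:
j(w) = 1 + w (j(w) = w + 1 = 1 + w)
z(P) = -½ - P/2 (z(P) = (1 + P)/(-2) = (1 + P)*(-½) = -½ - P/2)
u = -75 (u = 15*(-5) = -75)
9*M + (z(-3)/u + 15/3) = 9*36 + ((-½ - ½*(-3))/(-75) + 15/3) = 324 + ((-½ + 3/2)*(-1/75) + 15*(⅓)) = 324 + (1*(-1/75) + 5) = 324 + (-1/75 + 5) = 324 + 374/75 = 24674/75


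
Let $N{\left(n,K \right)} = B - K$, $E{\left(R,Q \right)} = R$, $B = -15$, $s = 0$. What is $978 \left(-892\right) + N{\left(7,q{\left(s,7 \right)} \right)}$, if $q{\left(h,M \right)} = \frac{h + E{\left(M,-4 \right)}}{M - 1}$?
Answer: $- \frac{5234353}{6} \approx -8.7239 \cdot 10^{5}$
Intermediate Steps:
$q{\left(h,M \right)} = \frac{M + h}{-1 + M}$ ($q{\left(h,M \right)} = \frac{h + M}{M - 1} = \frac{M + h}{-1 + M}$)
$N{\left(n,K \right)} = -15 - K$
$978 \left(-892\right) + N{\left(7,q{\left(s,7 \right)} \right)} = 978 \left(-892\right) - \left(15 + \frac{7 + 0}{-1 + 7}\right) = -872376 - \left(15 + \frac{1}{6} \cdot 7\right) = -872376 - \frac{97}{6} = - \frac{5234353}{6}$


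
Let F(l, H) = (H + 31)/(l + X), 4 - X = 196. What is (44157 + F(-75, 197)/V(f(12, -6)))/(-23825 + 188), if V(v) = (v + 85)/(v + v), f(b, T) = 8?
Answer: -365486273/195643449 ≈ -1.8681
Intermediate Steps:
X = -192 (X = 4 - 1*196 = 4 - 196 = -192)
V(v) = (85 + v)/(2*v) (V(v) = (85 + v)/((2*v)) = (85 + v)*(1/(2*v)) = (85 + v)/(2*v))
F(l, H) = (31 + H)/(-192 + l) (F(l, H) = (H + 31)/(l - 192) = (31 + H)/(-192 + l))
(44157 + F(-75, 197)/V(f(12, -6)))/(-23825 + 188) = (44157 + ((31 + 197)/(-192 - 75))/(((½)*(85 + 8)/8)))/(-23825 + 188) = (44157 + (228/(-267))/(((½)*(⅛)*93)))/(-23637) = (44157 + (-1/267*228)/(93/16))*(-1/23637) = (44157 - 76/89*16/93)*(-1/23637) = (44157 - 1216/8277)*(-1/23637) = (365486273/8277)*(-1/23637) = -365486273/195643449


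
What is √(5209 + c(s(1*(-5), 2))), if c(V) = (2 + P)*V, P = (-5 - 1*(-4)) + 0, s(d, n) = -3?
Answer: √5206 ≈ 72.153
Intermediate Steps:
P = -1 (P = (-5 + 4) + 0 = -1 + 0 = -1)
c(V) = V (c(V) = (2 - 1)*V = 1*V = V)
√(5209 + c(s(1*(-5), 2))) = √(5209 - 3) = √5206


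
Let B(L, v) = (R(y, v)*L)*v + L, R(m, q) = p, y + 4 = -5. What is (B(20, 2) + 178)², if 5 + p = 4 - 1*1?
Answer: 13924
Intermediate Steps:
p = -2 (p = -5 + (4 - 1*1) = -5 + (4 - 1) = -5 + 3 = -2)
y = -9 (y = -4 - 5 = -9)
R(m, q) = -2
B(L, v) = L - 2*L*v (B(L, v) = (-2*L)*v + L = -2*L*v + L = L - 2*L*v)
(B(20, 2) + 178)² = (20*(1 - 2*2) + 178)² = (20*(1 - 4) + 178)² = (20*(-3) + 178)² = (-60 + 178)² = 118² = 13924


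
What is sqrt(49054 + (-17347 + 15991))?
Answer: sqrt(47698) ≈ 218.40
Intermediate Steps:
sqrt(49054 + (-17347 + 15991)) = sqrt(49054 - 1356) = sqrt(47698)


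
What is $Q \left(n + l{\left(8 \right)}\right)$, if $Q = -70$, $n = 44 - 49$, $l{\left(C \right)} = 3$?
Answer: $140$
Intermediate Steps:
$n = -5$ ($n = 44 - 49 = -5$)
$Q \left(n + l{\left(8 \right)}\right) = - 70 \left(-5 + 3\right) = \left(-70\right) \left(-2\right) = 140$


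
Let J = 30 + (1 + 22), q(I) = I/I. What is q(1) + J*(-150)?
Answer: -7949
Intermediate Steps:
q(I) = 1
J = 53 (J = 30 + 23 = 53)
q(1) + J*(-150) = 1 + 53*(-150) = 1 - 7950 = -7949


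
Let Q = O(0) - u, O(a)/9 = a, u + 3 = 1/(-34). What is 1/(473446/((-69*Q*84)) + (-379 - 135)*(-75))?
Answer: 149247/5749447559 ≈ 2.5958e-5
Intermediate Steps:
u = -103/34 (u = -3 + 1/(-34) = -3 - 1/34 = -103/34 ≈ -3.0294)
O(a) = 9*a
Q = 103/34 (Q = 9*0 - 1*(-103/34) = 0 + 103/34 = 103/34 ≈ 3.0294)
1/(473446/((-69*Q*84)) + (-379 - 135)*(-75)) = 1/(473446/((-69*103/34*84)) + (-379 - 135)*(-75)) = 1/(473446/((-7107/34*84)) - 514*(-75)) = 1/(473446/(-298494/17) + 38550) = 1/(473446*(-17/298494) + 38550) = 1/(-4024291/149247 + 38550) = 1/(5749447559/149247) = 149247/5749447559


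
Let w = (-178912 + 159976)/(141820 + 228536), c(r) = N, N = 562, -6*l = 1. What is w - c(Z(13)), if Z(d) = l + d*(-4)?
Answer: -17346584/30863 ≈ -562.05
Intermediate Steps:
l = -⅙ (l = -⅙*1 = -⅙ ≈ -0.16667)
Z(d) = -⅙ - 4*d (Z(d) = -⅙ + d*(-4) = -⅙ - 4*d)
c(r) = 562
w = -1578/30863 (w = -18936/370356 = -18936*1/370356 = -1578/30863 ≈ -0.051129)
w - c(Z(13)) = -1578/30863 - 1*562 = -1578/30863 - 562 = -17346584/30863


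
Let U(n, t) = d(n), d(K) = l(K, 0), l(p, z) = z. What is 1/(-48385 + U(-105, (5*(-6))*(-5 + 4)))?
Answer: -1/48385 ≈ -2.0668e-5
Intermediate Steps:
d(K) = 0
U(n, t) = 0
1/(-48385 + U(-105, (5*(-6))*(-5 + 4))) = 1/(-48385 + 0) = 1/(-48385) = -1/48385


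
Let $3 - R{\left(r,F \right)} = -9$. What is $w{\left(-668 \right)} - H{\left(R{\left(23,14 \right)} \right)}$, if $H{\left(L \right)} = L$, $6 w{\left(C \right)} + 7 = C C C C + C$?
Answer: $\frac{199115857429}{6} \approx 3.3186 \cdot 10^{10}$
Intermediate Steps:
$R{\left(r,F \right)} = 12$ ($R{\left(r,F \right)} = 3 - -9 = 3 + 9 = 12$)
$w{\left(C \right)} = - \frac{7}{6} + \frac{C}{6} + \frac{C^{4}}{6}$ ($w{\left(C \right)} = - \frac{7}{6} + \frac{C C C C + C}{6} = - \frac{7}{6} + \frac{C^{2} C C + C}{6} = - \frac{7}{6} + \frac{C^{3} C + C}{6} = - \frac{7}{6} + \frac{C^{4} + C}{6} = - \frac{7}{6} + \frac{C + C^{4}}{6} = - \frac{7}{6} + \left(\frac{C}{6} + \frac{C^{4}}{6}\right) = - \frac{7}{6} + \frac{C}{6} + \frac{C^{4}}{6}$)
$w{\left(-668 \right)} - H{\left(R{\left(23,14 \right)} \right)} = \left(- \frac{7}{6} + \frac{1}{6} \left(-668\right) + \frac{\left(-668\right)^{4}}{6}\right) - 12 = \left(- \frac{7}{6} - \frac{334}{3} + \frac{1}{6} \cdot 199115858176\right) - 12 = \left(- \frac{7}{6} - \frac{334}{3} + \frac{99557929088}{3}\right) - 12 = \frac{199115857501}{6} - 12 = \frac{199115857429}{6}$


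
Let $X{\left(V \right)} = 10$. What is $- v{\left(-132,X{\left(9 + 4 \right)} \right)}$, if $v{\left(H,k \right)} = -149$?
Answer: $149$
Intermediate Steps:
$- v{\left(-132,X{\left(9 + 4 \right)} \right)} = \left(-1\right) \left(-149\right) = 149$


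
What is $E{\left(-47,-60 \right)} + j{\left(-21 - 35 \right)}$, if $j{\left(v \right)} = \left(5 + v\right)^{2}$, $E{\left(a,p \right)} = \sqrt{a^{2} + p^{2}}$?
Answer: $2601 + \sqrt{5809} \approx 2677.2$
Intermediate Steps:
$E{\left(-47,-60 \right)} + j{\left(-21 - 35 \right)} = \sqrt{\left(-47\right)^{2} + \left(-60\right)^{2}} + \left(5 - 56\right)^{2} = \sqrt{2209 + 3600} + \left(5 - 56\right)^{2} = \sqrt{5809} + \left(5 - 56\right)^{2} = \sqrt{5809} + \left(-51\right)^{2} = \sqrt{5809} + 2601 = 2601 + \sqrt{5809}$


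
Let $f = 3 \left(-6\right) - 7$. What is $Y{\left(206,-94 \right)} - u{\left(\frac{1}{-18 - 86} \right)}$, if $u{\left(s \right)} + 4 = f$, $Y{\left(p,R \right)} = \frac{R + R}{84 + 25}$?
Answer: $\frac{2973}{109} \approx 27.275$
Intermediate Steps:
$f = -25$ ($f = -18 - 7 = -25$)
$Y{\left(p,R \right)} = \frac{2 R}{109}$
$u{\left(s \right)} = -29$ ($u{\left(s \right)} = -4 - 25 = -29$)
$Y{\left(206,-94 \right)} - u{\left(\frac{1}{-18 - 86} \right)} = \frac{2}{109} \left(-94\right) - -29 = - \frac{188}{109} + 29 = \frac{2973}{109}$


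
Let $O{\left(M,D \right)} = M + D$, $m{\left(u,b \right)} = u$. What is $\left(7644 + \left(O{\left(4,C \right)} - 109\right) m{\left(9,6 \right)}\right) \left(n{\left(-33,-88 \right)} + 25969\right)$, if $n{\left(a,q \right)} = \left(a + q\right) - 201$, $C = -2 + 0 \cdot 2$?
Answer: $171347607$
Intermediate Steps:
$C = -2$ ($C = -2 + 0 = -2$)
$n{\left(a,q \right)} = -201 + a + q$
$O{\left(M,D \right)} = D + M$
$\left(7644 + \left(O{\left(4,C \right)} - 109\right) m{\left(9,6 \right)}\right) \left(n{\left(-33,-88 \right)} + 25969\right) = \left(7644 + \left(\left(-2 + 4\right) - 109\right) 9\right) \left(\left(-201 - 33 - 88\right) + 25969\right) = \left(7644 + \left(2 - 109\right) 9\right) \left(-322 + 25969\right) = \left(7644 - 963\right) 25647 = 6681 \cdot 25647 = 171347607$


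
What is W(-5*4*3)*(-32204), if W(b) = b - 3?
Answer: 2028852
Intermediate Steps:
W(b) = -3 + b
W(-5*4*3)*(-32204) = (-3 - 5*4*3)*(-32204) = (-3 - 20*3)*(-32204) = (-3 - 60)*(-32204) = -63*(-32204) = 2028852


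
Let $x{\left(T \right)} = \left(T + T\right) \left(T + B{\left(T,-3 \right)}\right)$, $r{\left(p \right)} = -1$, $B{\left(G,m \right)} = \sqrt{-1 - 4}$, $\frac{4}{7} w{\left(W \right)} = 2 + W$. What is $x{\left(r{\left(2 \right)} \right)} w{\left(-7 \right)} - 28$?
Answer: $- \frac{91}{2} + \frac{35 i \sqrt{5}}{2} \approx -45.5 + 39.131 i$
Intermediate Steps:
$w{\left(W \right)} = \frac{7}{2} + \frac{7 W}{4}$ ($w{\left(W \right)} = \frac{7 \left(2 + W\right)}{4} = \frac{7}{2} + \frac{7 W}{4}$)
$B{\left(G,m \right)} = i \sqrt{5}$ ($B{\left(G,m \right)} = \sqrt{-5} = i \sqrt{5}$)
$x{\left(T \right)} = 2 T \left(T + i \sqrt{5}\right)$ ($x{\left(T \right)} = \left(T + T\right) \left(T + i \sqrt{5}\right) = 2 T \left(T + i \sqrt{5}\right)$)
$x{\left(r{\left(2 \right)} \right)} w{\left(-7 \right)} - 28 = 2 \left(-1\right) \left(-1 + i \sqrt{5}\right) \left(\frac{7}{2} + \frac{7}{4} \left(-7\right)\right) - 28 = \left(2 - 2 i \sqrt{5}\right) \left(\frac{7}{2} - \frac{49}{4}\right) - 28 = \left(2 - 2 i \sqrt{5}\right) \left(- \frac{35}{4}\right) - 28 = \left(- \frac{35}{2} + \frac{35 i \sqrt{5}}{2}\right) - 28 = - \frac{91}{2} + \frac{35 i \sqrt{5}}{2}$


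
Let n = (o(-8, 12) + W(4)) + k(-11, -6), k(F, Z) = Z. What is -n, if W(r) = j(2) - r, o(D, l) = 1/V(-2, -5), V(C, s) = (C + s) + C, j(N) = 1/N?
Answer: 173/18 ≈ 9.6111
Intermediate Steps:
V(C, s) = s + 2*C
o(D, l) = -1/9 (o(D, l) = 1/(-5 + 2*(-2)) = 1/(-5 - 4) = 1/(-9) = -1/9)
W(r) = 1/2 - r
n = -173/18 (n = (-1/9 + (1/2 - 1*4)) - 6 = (-1/9 + (1/2 - 4)) - 6 = (-1/9 - 7/2) - 6 = -65/18 - 6 = -173/18 ≈ -9.6111)
-n = -1*(-173/18) = 173/18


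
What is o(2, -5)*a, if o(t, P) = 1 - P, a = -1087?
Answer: -6522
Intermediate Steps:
o(2, -5)*a = (1 - 1*(-5))*(-1087) = (1 + 5)*(-1087) = 6*(-1087) = -6522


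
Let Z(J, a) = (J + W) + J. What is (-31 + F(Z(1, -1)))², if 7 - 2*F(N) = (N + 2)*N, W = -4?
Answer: 3025/4 ≈ 756.25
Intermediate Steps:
Z(J, a) = -4 + 2*J (Z(J, a) = (J - 4) + J = (-4 + J) + J = -4 + 2*J)
F(N) = 7/2 - N*(2 + N)/2 (F(N) = 7/2 - (N + 2)*N/2 = 7/2 - (2 + N)*N/2 = 7/2 - N*(2 + N)/2)
(-31 + F(Z(1, -1)))² = (-31 + (7/2 - (-4 + 2*1) - (-4 + 2*1)²/2))² = (-31 + (7/2 - (-4 + 2) - (-4 + 2)²/2))² = (-31 + (7/2 - 1*(-2) - ½*(-2)²))² = (-31 + (7/2 + 2 - ½*4))² = (-31 + (7/2 + 2 - 2))² = (-31 + 7/2)² = (-55/2)² = 3025/4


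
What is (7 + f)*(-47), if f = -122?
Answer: 5405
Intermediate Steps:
(7 + f)*(-47) = (7 - 122)*(-47) = -115*(-47) = 5405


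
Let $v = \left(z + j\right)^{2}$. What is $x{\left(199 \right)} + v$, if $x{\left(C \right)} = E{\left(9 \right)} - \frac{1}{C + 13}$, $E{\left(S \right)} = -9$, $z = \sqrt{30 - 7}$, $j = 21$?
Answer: $\frac{96459}{212} + 42 \sqrt{23} \approx 656.42$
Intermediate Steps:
$z = \sqrt{23} \approx 4.7958$
$v = \left(21 + \sqrt{23}\right)^{2}$ ($v = \left(\sqrt{23} + 21\right)^{2} = \left(21 + \sqrt{23}\right)^{2} \approx 665.42$)
$x{\left(C \right)} = -9 - \frac{1}{13 + C}$ ($x{\left(C \right)} = -9 - \frac{1}{C + 13} = -9 - \frac{1}{13 + C}$)
$x{\left(199 \right)} + v = \frac{-118 - 1791}{13 + 199} + \left(21 + \sqrt{23}\right)^{2} = \frac{-118 - 1791}{212} + \left(21 + \sqrt{23}\right)^{2} = \frac{1}{212} \left(-1909\right) + \left(21 + \sqrt{23}\right)^{2} = - \frac{1909}{212} + \left(21 + \sqrt{23}\right)^{2}$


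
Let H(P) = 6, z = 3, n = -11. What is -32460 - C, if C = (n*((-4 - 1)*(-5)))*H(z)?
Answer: -30810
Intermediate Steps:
C = -1650 (C = -11*(-4 - 1)*(-5)*6 = -(-55)*(-5)*6 = -11*25*6 = -275*6 = -1650)
-32460 - C = -32460 - 1*(-1650) = -32460 + 1650 = -30810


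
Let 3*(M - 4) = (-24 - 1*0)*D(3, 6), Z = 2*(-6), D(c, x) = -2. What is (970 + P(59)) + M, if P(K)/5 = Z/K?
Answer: 58350/59 ≈ 988.98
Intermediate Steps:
Z = -12
M = 20 (M = 4 + ((-24 - 1*0)*(-2))/3 = 4 + ((-24 + 0)*(-2))/3 = 4 + (-24*(-2))/3 = 4 + (1/3)*48 = 4 + 16 = 20)
P(K) = -60/K (P(K) = 5*(-12/K) = -60/K)
(970 + P(59)) + M = (970 - 60/59) + 20 = 57170/59 + 20 = 58350/59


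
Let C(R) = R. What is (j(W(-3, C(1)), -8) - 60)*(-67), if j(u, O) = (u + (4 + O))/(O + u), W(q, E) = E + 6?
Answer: 4221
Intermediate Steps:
W(q, E) = 6 + E
j(u, O) = (4 + O + u)/(O + u)
(j(W(-3, C(1)), -8) - 60)*(-67) = ((4 - 8 + (6 + 1))/(-8 + (6 + 1)) - 60)*(-67) = ((4 - 8 + 7)/(-8 + 7) - 60)*(-67) = (3/(-1) - 60)*(-67) = (-1*3 - 60)*(-67) = (-3 - 60)*(-67) = -63*(-67) = 4221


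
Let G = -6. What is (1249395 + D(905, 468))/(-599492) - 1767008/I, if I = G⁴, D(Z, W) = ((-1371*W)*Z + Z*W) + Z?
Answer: -4826934499/12139713 ≈ -397.62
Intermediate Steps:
D(Z, W) = Z - 1370*W*Z (D(Z, W) = (-1371*W*Z + W*Z) + Z = -1370*W*Z + Z = Z - 1370*W*Z)
I = 1296 (I = (-6)⁴ = 1296)
(1249395 + D(905, 468))/(-599492) - 1767008/I = (1249395 + 905*(1 - 1370*468))/(-599492) - 1767008/1296 = (1249395 + 905*(1 - 641160))*(-1/599492) - 1767008*1/1296 = (1249395 + 905*(-641159))*(-1/599492) - 110438/81 = (1249395 - 580248895)*(-1/599492) - 110438/81 = -578999500*(-1/599492) - 110438/81 = 144749875/149873 - 110438/81 = -4826934499/12139713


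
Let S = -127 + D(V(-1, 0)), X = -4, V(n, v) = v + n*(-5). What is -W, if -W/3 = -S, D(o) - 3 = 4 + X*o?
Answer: 420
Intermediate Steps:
V(n, v) = v - 5*n
D(o) = 7 - 4*o (D(o) = 3 + (4 - 4*o) = 7 - 4*o)
S = -140 (S = -127 + (7 - 4*(0 - 5*(-1))) = -127 + (7 - 4*(0 + 5)) = -127 + (7 - 4*5) = -127 + (7 - 20) = -127 - 13 = -140)
W = -420 (W = -(-3)*(-140) = -3*140 = -420)
-W = -1*(-420) = 420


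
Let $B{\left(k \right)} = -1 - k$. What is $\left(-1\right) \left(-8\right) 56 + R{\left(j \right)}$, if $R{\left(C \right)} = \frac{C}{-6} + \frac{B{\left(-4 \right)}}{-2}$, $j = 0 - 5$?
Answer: $\frac{1342}{3} \approx 447.33$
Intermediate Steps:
$j = -5$ ($j = 0 - 5 = -5$)
$R{\left(C \right)} = - \frac{3}{2} - \frac{C}{6}$ ($R{\left(C \right)} = \frac{C}{-6} + \frac{-1 - -4}{-2} = C \left(- \frac{1}{6}\right) + \left(-1 + 4\right) \left(- \frac{1}{2}\right) = - \frac{C}{6} + 3 \left(- \frac{1}{2}\right) = - \frac{C}{6} - \frac{3}{2} = - \frac{3}{2} - \frac{C}{6}$)
$\left(-1\right) \left(-8\right) 56 + R{\left(j \right)} = \left(-1\right) \left(-8\right) 56 - \frac{2}{3} = 8 \cdot 56 + \left(- \frac{3}{2} + \frac{5}{6}\right) = 448 - \frac{2}{3} = \frac{1342}{3}$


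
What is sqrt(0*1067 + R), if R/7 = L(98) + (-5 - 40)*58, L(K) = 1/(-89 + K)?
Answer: I*sqrt(164423)/3 ≈ 135.16*I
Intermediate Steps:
R = -164423/9 (R = 7*(1/(-89 + 98) + (-5 - 40)*58) = 7*(1/9 - 45*58) = 7*(1/9 - 2610) = 7*(-23489/9) = -164423/9 ≈ -18269.)
sqrt(0*1067 + R) = sqrt(0*1067 - 164423/9) = sqrt(0 - 164423/9) = sqrt(-164423/9) = I*sqrt(164423)/3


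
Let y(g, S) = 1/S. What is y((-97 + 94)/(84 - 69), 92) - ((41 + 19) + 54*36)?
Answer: -184367/92 ≈ -2004.0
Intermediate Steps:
y((-97 + 94)/(84 - 69), 92) - ((41 + 19) + 54*36) = 1/92 - ((41 + 19) + 54*36) = 1/92 - (60 + 1944) = 1/92 - 1*2004 = 1/92 - 2004 = -184367/92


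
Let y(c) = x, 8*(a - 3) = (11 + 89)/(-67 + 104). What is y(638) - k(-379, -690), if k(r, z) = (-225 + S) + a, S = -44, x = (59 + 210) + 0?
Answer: 39565/74 ≈ 534.66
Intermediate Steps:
a = 247/74 (a = 3 + ((11 + 89)/(-67 + 104))/8 = 3 + (100/37)/8 = 3 + (100*(1/37))/8 = 3 + (⅛)*(100/37) = 3 + 25/74 = 247/74 ≈ 3.3378)
x = 269 (x = 269 + 0 = 269)
y(c) = 269
k(r, z) = -19659/74 (k(r, z) = (-225 - 44) + 247/74 = -269 + 247/74 = -19659/74)
y(638) - k(-379, -690) = 269 - 1*(-19659/74) = 269 + 19659/74 = 39565/74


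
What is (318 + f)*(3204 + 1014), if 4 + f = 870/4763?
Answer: 6312034536/4763 ≈ 1.3252e+6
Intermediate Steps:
f = -18182/4763 (f = -4 + 870/4763 = -18182/4763 ≈ -3.8173)
(318 + f)*(3204 + 1014) = (318 - 18182/4763)*(3204 + 1014) = (1496452/4763)*4218 = 6312034536/4763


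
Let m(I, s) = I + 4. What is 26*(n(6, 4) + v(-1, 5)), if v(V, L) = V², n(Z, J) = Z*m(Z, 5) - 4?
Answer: 1482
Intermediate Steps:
m(I, s) = 4 + I
n(Z, J) = -4 + Z*(4 + Z) (n(Z, J) = Z*(4 + Z) - 4 = -4 + Z*(4 + Z))
26*(n(6, 4) + v(-1, 5)) = 26*((-4 + 6*(4 + 6)) + (-1)²) = 26*((-4 + 6*10) + 1) = 26*((-4 + 60) + 1) = 26*(56 + 1) = 26*57 = 1482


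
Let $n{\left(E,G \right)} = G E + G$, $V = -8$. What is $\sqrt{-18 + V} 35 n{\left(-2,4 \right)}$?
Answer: $- 140 i \sqrt{26} \approx - 713.86 i$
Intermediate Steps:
$n{\left(E,G \right)} = G + E G$ ($n{\left(E,G \right)} = E G + G = G + E G$)
$\sqrt{-18 + V} 35 n{\left(-2,4 \right)} = \sqrt{-18 - 8} \cdot 35 \cdot 4 \left(1 - 2\right) = \sqrt{-26} \cdot 35 \cdot 4 \left(-1\right) = i \sqrt{26} \cdot 35 \left(-4\right) = 35 i \sqrt{26} \left(-4\right) = - 140 i \sqrt{26}$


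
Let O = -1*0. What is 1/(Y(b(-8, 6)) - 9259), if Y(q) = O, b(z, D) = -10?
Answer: -1/9259 ≈ -0.00010800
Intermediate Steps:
O = 0
Y(q) = 0
1/(Y(b(-8, 6)) - 9259) = 1/(0 - 9259) = 1/(-9259) = -1/9259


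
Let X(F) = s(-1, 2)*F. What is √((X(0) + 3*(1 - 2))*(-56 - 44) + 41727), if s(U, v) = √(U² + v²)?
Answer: √42027 ≈ 205.00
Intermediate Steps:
X(F) = F*√5 (X(F) = √((-1)² + 2²)*F = √(1 + 4)*F = √5*F = F*√5)
√((X(0) + 3*(1 - 2))*(-56 - 44) + 41727) = √((0*√5 + 3*(1 - 2))*(-56 - 44) + 41727) = √((0 + 3*(-1))*(-100) + 41727) = √((0 - 3)*(-100) + 41727) = √(-3*(-100) + 41727) = √(300 + 41727) = √42027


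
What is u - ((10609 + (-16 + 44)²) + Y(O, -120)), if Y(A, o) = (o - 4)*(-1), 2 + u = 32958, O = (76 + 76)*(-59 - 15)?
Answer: 21439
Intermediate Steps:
O = -11248 (O = 152*(-74) = -11248)
u = 32956 (u = -2 + 32958 = 32956)
Y(A, o) = 4 - o (Y(A, o) = (-4 + o)*(-1) = 4 - o)
u - ((10609 + (-16 + 44)²) + Y(O, -120)) = 32956 - ((10609 + (-16 + 44)²) + (4 - 1*(-120))) = 32956 - ((10609 + 28²) + (4 + 120)) = 32956 - ((10609 + 784) + 124) = 32956 - (11393 + 124) = 32956 - 1*11517 = 32956 - 11517 = 21439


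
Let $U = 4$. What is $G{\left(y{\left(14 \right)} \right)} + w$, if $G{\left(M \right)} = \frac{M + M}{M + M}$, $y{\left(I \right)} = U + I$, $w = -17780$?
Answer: $-17779$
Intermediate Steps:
$y{\left(I \right)} = 4 + I$
$G{\left(M \right)} = 1$ ($G{\left(M \right)} = \frac{2 M}{2 M} = 2 M \frac{1}{2 M} = 1$)
$G{\left(y{\left(14 \right)} \right)} + w = 1 - 17780 = -17779$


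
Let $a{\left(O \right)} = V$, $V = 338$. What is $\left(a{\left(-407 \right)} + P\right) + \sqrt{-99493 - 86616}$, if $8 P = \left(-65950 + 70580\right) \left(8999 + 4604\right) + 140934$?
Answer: $7890691 + i \sqrt{186109} \approx 7.8907 \cdot 10^{6} + 431.4 i$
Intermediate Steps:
$a{\left(O \right)} = 338$
$P = 7890353$ ($P = \frac{\left(-65950 + 70580\right) \left(8999 + 4604\right) + 140934}{8} = \frac{4630 \cdot 13603 + 140934}{8} = \frac{62981890 + 140934}{8} = \frac{1}{8} \cdot 63122824 = 7890353$)
$\left(a{\left(-407 \right)} + P\right) + \sqrt{-99493 - 86616} = \left(338 + 7890353\right) + \sqrt{-99493 - 86616} = 7890691 + \sqrt{-186109} = 7890691 + i \sqrt{186109}$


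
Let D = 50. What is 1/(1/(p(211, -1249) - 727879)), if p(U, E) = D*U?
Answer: -717329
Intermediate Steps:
p(U, E) = 50*U
1/(1/(p(211, -1249) - 727879)) = 1/(1/(50*211 - 727879)) = 1/(1/(10550 - 727879)) = 1/(1/(-717329)) = 1/(-1/717329) = -717329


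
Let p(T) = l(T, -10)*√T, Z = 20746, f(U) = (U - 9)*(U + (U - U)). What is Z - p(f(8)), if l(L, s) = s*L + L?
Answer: 20746 - 144*I*√2 ≈ 20746.0 - 203.65*I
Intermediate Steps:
l(L, s) = L + L*s (l(L, s) = L*s + L = L + L*s)
f(U) = U*(-9 + U) (f(U) = (-9 + U)*(U + 0) = (-9 + U)*U = U*(-9 + U))
p(T) = -9*T^(3/2) (p(T) = (T*(1 - 10))*√T = (T*(-9))*√T = (-9*T)*√T = -9*T^(3/2))
Z - p(f(8)) = 20746 - (-9)*(8*(-9 + 8))^(3/2) = 20746 - (-9)*(8*(-1))^(3/2) = 20746 - (-9)*(-8)^(3/2) = 20746 - (-9)*(-16*I*√2) = 20746 - 144*I*√2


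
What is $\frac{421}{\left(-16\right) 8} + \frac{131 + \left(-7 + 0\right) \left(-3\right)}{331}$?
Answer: $- \frac{119895}{42368} \approx -2.8298$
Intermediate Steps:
$\frac{421}{\left(-16\right) 8} + \frac{131 + \left(-7 + 0\right) \left(-3\right)}{331} = \frac{421}{-128} + \left(131 - -21\right) \frac{1}{331} = 421 \left(- \frac{1}{128}\right) + \left(131 + 21\right) \frac{1}{331} = - \frac{421}{128} + 152 \cdot \frac{1}{331} = - \frac{421}{128} + \frac{152}{331} = - \frac{119895}{42368}$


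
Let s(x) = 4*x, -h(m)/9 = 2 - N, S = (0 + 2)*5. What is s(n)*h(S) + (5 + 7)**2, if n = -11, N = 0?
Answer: 936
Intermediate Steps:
S = 10 (S = 2*5 = 10)
h(m) = -18 (h(m) = -9*(2 - 1*0) = -9*(2 + 0) = -9*2 = -18)
s(n)*h(S) + (5 + 7)**2 = (4*(-11))*(-18) + (5 + 7)**2 = -44*(-18) + 12**2 = 792 + 144 = 936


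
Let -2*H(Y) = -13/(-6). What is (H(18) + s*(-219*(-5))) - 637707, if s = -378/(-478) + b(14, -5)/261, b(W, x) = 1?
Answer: -17655695809/27724 ≈ -6.3684e+5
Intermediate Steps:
H(Y) = -13/12 (H(Y) = -(-13)/(2*(-6)) = -(-13)*(-1)/(2*6) = -1/2*13/6 = -13/12)
s = 49568/62379 (s = -378/(-478) + 1/261 = -378*(-1/478) + 1*(1/261) = 189/239 + 1/261 = 49568/62379 ≈ 0.79463)
(H(18) + s*(-219*(-5))) - 637707 = (-13/12 + 49568*(-219*(-5))/62379) - 637707 = (-13/12 + (49568/62379)*1095) - 637707 = (-13/12 + 18092320/20793) - 637707 = 24093059/27724 - 637707 = -17655695809/27724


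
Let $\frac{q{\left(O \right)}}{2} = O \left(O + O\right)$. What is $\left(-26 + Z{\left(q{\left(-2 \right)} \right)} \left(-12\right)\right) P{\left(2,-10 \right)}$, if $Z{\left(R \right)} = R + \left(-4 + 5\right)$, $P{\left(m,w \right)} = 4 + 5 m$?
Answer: $-3220$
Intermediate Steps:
$q{\left(O \right)} = 4 O^{2}$ ($q{\left(O \right)} = 2 O \left(O + O\right) = 2 O 2 O = 2 \cdot 2 O^{2} = 4 O^{2}$)
$Z{\left(R \right)} = 1 + R$ ($Z{\left(R \right)} = R + 1 = 1 + R$)
$\left(-26 + Z{\left(q{\left(-2 \right)} \right)} \left(-12\right)\right) P{\left(2,-10 \right)} = \left(-26 + \left(1 + 4 \left(-2\right)^{2}\right) \left(-12\right)\right) \left(4 + 5 \cdot 2\right) = \left(-26 + \left(1 + 4 \cdot 4\right) \left(-12\right)\right) \left(4 + 10\right) = \left(-26 + \left(1 + 16\right) \left(-12\right)\right) 14 = \left(-26 + 17 \left(-12\right)\right) 14 = \left(-26 - 204\right) 14 = \left(-230\right) 14 = -3220$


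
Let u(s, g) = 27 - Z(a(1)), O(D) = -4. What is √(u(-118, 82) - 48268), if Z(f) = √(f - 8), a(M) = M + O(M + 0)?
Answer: √(-48241 - I*√11) ≈ 0.0076 - 219.64*I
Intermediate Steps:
a(M) = -4 + M (a(M) = M - 4 = -4 + M)
Z(f) = √(-8 + f)
u(s, g) = 27 - I*√11 (u(s, g) = 27 - √(-8 + (-4 + 1)) = 27 - √(-8 - 3) = 27 - √(-11) = 27 - I*√11)
√(u(-118, 82) - 48268) = √((27 - I*√11) - 48268) = √(-48241 - I*√11)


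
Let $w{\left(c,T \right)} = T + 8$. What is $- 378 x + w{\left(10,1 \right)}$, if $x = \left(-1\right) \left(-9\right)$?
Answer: $-3393$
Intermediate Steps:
$w{\left(c,T \right)} = 8 + T$
$x = 9$
$- 378 x + w{\left(10,1 \right)} = \left(-378\right) 9 + \left(8 + 1\right) = -3402 + 9 = -3393$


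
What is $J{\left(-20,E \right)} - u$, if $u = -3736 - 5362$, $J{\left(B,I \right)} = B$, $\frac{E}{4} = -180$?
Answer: $9078$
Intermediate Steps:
$E = -720$ ($E = 4 \left(-180\right) = -720$)
$u = -9098$
$J{\left(-20,E \right)} - u = -20 - -9098 = -20 + 9098 = 9078$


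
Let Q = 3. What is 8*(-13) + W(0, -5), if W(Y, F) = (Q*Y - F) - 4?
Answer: -103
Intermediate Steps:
W(Y, F) = -4 - F + 3*Y (W(Y, F) = (3*Y - F) - 4 = (-F + 3*Y) - 4 = -4 - F + 3*Y)
8*(-13) + W(0, -5) = 8*(-13) + (-4 - 1*(-5) + 3*0) = -104 + (-4 + 5 + 0) = -104 + 1 = -103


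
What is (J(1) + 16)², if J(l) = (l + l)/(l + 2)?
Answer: 2500/9 ≈ 277.78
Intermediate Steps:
J(l) = 2*l/(2 + l) (J(l) = (2*l)/(2 + l) = 2*l/(2 + l))
(J(1) + 16)² = (2*1/(2 + 1) + 16)² = (2*1/3 + 16)² = (2*1*(⅓) + 16)² = (⅔ + 16)² = (50/3)² = 2500/9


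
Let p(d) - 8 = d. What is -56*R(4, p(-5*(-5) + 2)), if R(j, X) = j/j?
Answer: -56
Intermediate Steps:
p(d) = 8 + d
R(j, X) = 1
-56*R(4, p(-5*(-5) + 2)) = -56*1 = -56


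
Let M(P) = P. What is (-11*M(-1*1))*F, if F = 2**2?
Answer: 44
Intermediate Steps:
F = 4
(-11*M(-1*1))*F = -(-11)*4 = -11*(-1)*4 = 11*4 = 44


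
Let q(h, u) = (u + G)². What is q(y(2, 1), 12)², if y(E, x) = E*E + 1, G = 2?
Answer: 38416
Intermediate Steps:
y(E, x) = 1 + E² (y(E, x) = E² + 1 = 1 + E²)
q(h, u) = (2 + u)² (q(h, u) = (u + 2)² = (2 + u)²)
q(y(2, 1), 12)² = ((2 + 12)²)² = (14²)² = 196² = 38416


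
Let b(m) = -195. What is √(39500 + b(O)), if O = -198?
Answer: √39305 ≈ 198.25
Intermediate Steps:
√(39500 + b(O)) = √(39500 - 195) = √39305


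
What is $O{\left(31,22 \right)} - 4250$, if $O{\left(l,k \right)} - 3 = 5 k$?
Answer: $-4137$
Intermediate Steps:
$O{\left(l,k \right)} = 3 + 5 k$
$O{\left(31,22 \right)} - 4250 = \left(3 + 5 \cdot 22\right) - 4250 = \left(3 + 110\right) - 4250 = 113 - 4250 = -4137$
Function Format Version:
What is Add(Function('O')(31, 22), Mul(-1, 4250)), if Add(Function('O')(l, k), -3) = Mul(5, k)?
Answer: -4137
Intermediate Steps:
Function('O')(l, k) = Add(3, Mul(5, k))
Add(Function('O')(31, 22), Mul(-1, 4250)) = Add(Add(3, Mul(5, 22)), Mul(-1, 4250)) = Add(Add(3, 110), -4250) = Add(113, -4250) = -4137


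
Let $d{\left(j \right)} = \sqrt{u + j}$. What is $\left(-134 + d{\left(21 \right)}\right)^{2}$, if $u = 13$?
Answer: $\left(134 - \sqrt{34}\right)^{2} \approx 16427.0$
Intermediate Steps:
$d{\left(j \right)} = \sqrt{13 + j}$
$\left(-134 + d{\left(21 \right)}\right)^{2} = \left(-134 + \sqrt{13 + 21}\right)^{2} = \left(-134 + \sqrt{34}\right)^{2}$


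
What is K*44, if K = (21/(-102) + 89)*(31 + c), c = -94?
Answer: -4184334/17 ≈ -2.4614e+5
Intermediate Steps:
K = -190197/34 (K = (21/(-102) + 89)*(31 - 94) = (21*(-1/102) + 89)*(-63) = (-7/34 + 89)*(-63) = (3019/34)*(-63) = -190197/34 ≈ -5594.0)
K*44 = -190197/34*44 = -4184334/17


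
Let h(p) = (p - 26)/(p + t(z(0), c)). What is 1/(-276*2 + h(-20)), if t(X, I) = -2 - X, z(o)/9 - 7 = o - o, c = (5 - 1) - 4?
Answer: -85/46874 ≈ -0.0018134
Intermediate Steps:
c = 0 (c = 4 - 4 = 0)
z(o) = 63 (z(o) = 63 + 9*(o - o) = 63 + 9*0 = 63 + 0 = 63)
h(p) = (-26 + p)/(-65 + p) (h(p) = (p - 26)/(p + (-2 - 1*63)) = (-26 + p)/(p + (-2 - 63)) = (-26 + p)/(p - 65) = (-26 + p)/(-65 + p))
1/(-276*2 + h(-20)) = 1/(-276*2 + (-26 - 20)/(-65 - 20)) = 1/(-552 - 46/(-85)) = 1/(-552 - 1/85*(-46)) = 1/(-552 + 46/85) = 1/(-46874/85) = -85/46874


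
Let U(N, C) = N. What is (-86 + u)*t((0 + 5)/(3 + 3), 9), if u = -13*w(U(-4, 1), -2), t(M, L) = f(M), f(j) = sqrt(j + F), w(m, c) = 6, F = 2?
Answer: -82*sqrt(102)/3 ≈ -276.05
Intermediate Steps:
f(j) = sqrt(2 + j) (f(j) = sqrt(j + 2) = sqrt(2 + j))
t(M, L) = sqrt(2 + M)
u = -78 (u = -13*6 = -78)
(-86 + u)*t((0 + 5)/(3 + 3), 9) = (-86 - 78)*sqrt(2 + (0 + 5)/(3 + 3)) = -164*sqrt(2 + 5/6) = -82*sqrt(102)/3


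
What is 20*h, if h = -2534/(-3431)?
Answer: 50680/3431 ≈ 14.771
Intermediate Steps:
h = 2534/3431 (h = -2534*(-1/3431) = 2534/3431 ≈ 0.73856)
20*h = 20*(2534/3431) = 50680/3431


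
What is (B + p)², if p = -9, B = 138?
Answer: 16641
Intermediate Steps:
(B + p)² = (138 - 9)² = 129² = 16641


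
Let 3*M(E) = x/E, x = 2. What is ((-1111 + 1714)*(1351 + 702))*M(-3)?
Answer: -275102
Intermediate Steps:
M(E) = 2/(3*E) (M(E) = (2/E)/3 = 2/(3*E))
((-1111 + 1714)*(1351 + 702))*M(-3) = ((-1111 + 1714)*(1351 + 702))*((⅔)/(-3)) = (603*2053)*((⅔)*(-⅓)) = 1237959*(-2/9) = -275102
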